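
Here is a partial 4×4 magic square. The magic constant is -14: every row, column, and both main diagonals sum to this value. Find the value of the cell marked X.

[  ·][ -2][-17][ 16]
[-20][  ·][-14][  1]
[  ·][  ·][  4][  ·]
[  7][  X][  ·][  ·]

-8

Using row 1: -2 + (-17) + 16 + ? → (1,1) = -14 − (-3) = -11.
Row 2 needs -14; the known cells sum to -33, so (2,2) = 19.
Column 1 must total -14; the given cells sum to -24, so (3,1) = 10.
Column 3: -17 + (-14) + 4 + ? = -14, so (4,3) = 13.
Main diagonal must total -14; the given cells sum to 12, so (4,4) = -26.
From anti-diagonal, -14 − (16 + (-14) + 7) gives (3,2) = -23.
Row 3: 10 + (-23) + 4 + ? = -14, so (3,4) = -5.
The remaining cell in row 4 is (4,2) = -14 − (-6) = -8.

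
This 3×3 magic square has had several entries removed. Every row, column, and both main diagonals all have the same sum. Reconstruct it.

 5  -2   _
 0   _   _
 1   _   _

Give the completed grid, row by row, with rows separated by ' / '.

Column 1 is already complete: 5 + 0 + 1 = 6, so that is the magic constant.
The remaining cell in row 1 is (1,3) = 6 − 3 = 3.
The remaining cell in anti-diagonal is (2,2) = 6 − 4 = 2.
Row 2 needs 6; the known cells sum to 2, so (2,3) = 4.
Column 2 needs 6; the known cells sum to 0, so (3,2) = 6.
Column 3 must total 6; the given cells sum to 7, so (3,3) = -1.

5 -2 3 / 0 2 4 / 1 6 -1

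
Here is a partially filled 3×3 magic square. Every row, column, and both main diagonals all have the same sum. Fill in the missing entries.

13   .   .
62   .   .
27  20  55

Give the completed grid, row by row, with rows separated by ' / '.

Row 3 is already complete: 27 + 20 + 55 = 102, so that is the magic constant.
Main diagonal must total 102; the given cells sum to 68, so (2,2) = 34.
Anti-diagonal: 34 + 27 + ? = 102, so (1,3) = 41.
Row 1: 13 + 41 + ? = 102, so (1,2) = 48.
Row 2 must total 102; the given cells sum to 96, so (2,3) = 6.

13 48 41 / 62 34 6 / 27 20 55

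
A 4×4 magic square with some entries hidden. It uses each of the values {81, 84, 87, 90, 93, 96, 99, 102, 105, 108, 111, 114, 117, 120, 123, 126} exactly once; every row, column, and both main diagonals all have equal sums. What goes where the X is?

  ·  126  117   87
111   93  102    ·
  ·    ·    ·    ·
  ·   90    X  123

The 16 entries sum to 1656, so each line sums to 1656/4 = 414.
Row 1 must total 414; the given cells sum to 330, so (1,1) = 84.
The remaining cell in row 2 is (2,4) = 414 − 306 = 108.
Column 2: 126 + 93 + 90 + ? = 414, so (3,2) = 105.
The remaining cell in column 4 is (3,4) = 414 − 318 = 96.
From main diagonal, 414 − (84 + 93 + 123) gives (3,3) = 114.
Anti-diagonal needs 414; the known cells sum to 294, so (4,1) = 120.
Row 3 must total 414; the given cells sum to 315, so (3,1) = 99.
From row 4, 414 − (120 + 90 + 123) gives (4,3) = 81.

81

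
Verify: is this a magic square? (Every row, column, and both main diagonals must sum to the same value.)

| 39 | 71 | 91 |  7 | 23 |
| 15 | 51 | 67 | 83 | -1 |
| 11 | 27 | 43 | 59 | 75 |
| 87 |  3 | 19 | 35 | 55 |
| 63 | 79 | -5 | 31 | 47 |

No — row 3 sums to 215 but column 2 sums to 231.

Row 1: 39 + 71 + 91 + 7 + 23 = 231.
Row 2: 15 + 51 + 67 + 83 + (-1) = 215.
Row 3: 11 + 27 + 43 + 59 + 75 = 215.
Row 4: 87 + 3 + 19 + 35 + 55 = 199.
Row 5: 63 + 79 + (-5) + 31 + 47 = 215.
Column 1: 39 + 15 + 11 + 87 + 63 = 215.
Column 2: 71 + 51 + 27 + 3 + 79 = 231.
Column 3: 91 + 67 + 43 + 19 + (-5) = 215.
Column 4: 7 + 83 + 59 + 35 + 31 = 215.
Column 5: 23 + (-1) + 75 + 55 + 47 = 199.
Main diagonal: 39 + 51 + 43 + 35 + 47 = 215.
Anti-diagonal: 23 + 83 + 43 + 3 + 63 = 215.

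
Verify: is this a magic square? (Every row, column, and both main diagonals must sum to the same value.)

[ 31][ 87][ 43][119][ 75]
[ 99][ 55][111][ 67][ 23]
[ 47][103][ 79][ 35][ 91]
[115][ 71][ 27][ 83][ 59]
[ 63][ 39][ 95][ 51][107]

Row 1: 31 + 87 + 43 + 119 + 75 = 355.
Row 2: 99 + 55 + 111 + 67 + 23 = 355.
Row 3: 47 + 103 + 79 + 35 + 91 = 355.
Row 4: 115 + 71 + 27 + 83 + 59 = 355.
Row 5: 63 + 39 + 95 + 51 + 107 = 355.
Column 1: 31 + 99 + 47 + 115 + 63 = 355.
Column 2: 87 + 55 + 103 + 71 + 39 = 355.
Column 3: 43 + 111 + 79 + 27 + 95 = 355.
Column 4: 119 + 67 + 35 + 83 + 51 = 355.
Column 5: 75 + 23 + 91 + 59 + 107 = 355.
Main diagonal: 31 + 55 + 79 + 83 + 107 = 355.
Anti-diagonal: 75 + 67 + 79 + 71 + 63 = 355.
All lines sum to 355.

Yes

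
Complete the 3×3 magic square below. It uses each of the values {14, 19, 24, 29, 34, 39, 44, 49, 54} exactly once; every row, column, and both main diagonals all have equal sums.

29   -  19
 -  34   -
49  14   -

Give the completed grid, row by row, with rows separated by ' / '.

The 9 entries sum to 306, so each line sums to 306/3 = 102.
Row 1 must total 102; the given cells sum to 48, so (1,2) = 54.
Using row 3: 49 + 14 + ? → (3,3) = 102 − 63 = 39.
The remaining cell in column 1 is (2,1) = 102 − 78 = 24.
From column 3, 102 − (19 + 39) gives (2,3) = 44.

29 54 19 / 24 34 44 / 49 14 39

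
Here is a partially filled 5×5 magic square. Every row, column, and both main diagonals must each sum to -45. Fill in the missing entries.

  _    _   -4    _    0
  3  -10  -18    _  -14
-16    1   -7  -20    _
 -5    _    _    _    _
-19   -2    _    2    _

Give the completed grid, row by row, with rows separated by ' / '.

-8 -21 -4 -12 0 / 3 -10 -18 -6 -14 / -16 1 -7 -20 -3 / -5 -13 -1 -9 -17 / -19 -2 -15 2 -11

The remaining cell in row 2 is (2,4) = -45 − (-39) = -6.
From row 3, -45 − (-16 + 1 + (-7) + (-20)) gives (3,5) = -3.
Column 1: 3 + (-16) + (-5) + (-19) + ? = -45, so (1,1) = -8.
Using anti-diagonal: 0 + (-6) + (-7) + (-19) + ? → (4,2) = -45 − (-32) = -13.
Using column 2: -10 + 1 + (-13) + (-2) + ? → (1,2) = -45 − (-24) = -21.
Row 1 must total -45; the given cells sum to -33, so (1,4) = -12.
Using column 4: -12 + (-6) + (-20) + 2 + ? → (4,4) = -45 − (-36) = -9.
Main diagonal needs -45; the known cells sum to -34, so (5,5) = -11.
Using row 5: -19 + (-2) + 2 + (-11) + ? → (5,3) = -45 − (-30) = -15.
Column 3 needs -45; the known cells sum to -44, so (4,3) = -1.
Column 5: 0 + (-14) + (-3) + (-11) + ? = -45, so (4,5) = -17.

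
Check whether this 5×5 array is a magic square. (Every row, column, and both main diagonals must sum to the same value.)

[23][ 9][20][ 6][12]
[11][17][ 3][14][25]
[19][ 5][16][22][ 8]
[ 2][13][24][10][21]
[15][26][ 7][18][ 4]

Yes

Row 1: 23 + 9 + 20 + 6 + 12 = 70.
Row 2: 11 + 17 + 3 + 14 + 25 = 70.
Row 3: 19 + 5 + 16 + 22 + 8 = 70.
Row 4: 2 + 13 + 24 + 10 + 21 = 70.
Row 5: 15 + 26 + 7 + 18 + 4 = 70.
Column 1: 23 + 11 + 19 + 2 + 15 = 70.
Column 2: 9 + 17 + 5 + 13 + 26 = 70.
Column 3: 20 + 3 + 16 + 24 + 7 = 70.
Column 4: 6 + 14 + 22 + 10 + 18 = 70.
Column 5: 12 + 25 + 8 + 21 + 4 = 70.
Main diagonal: 23 + 17 + 16 + 10 + 4 = 70.
Anti-diagonal: 12 + 14 + 16 + 13 + 15 = 70.
All lines sum to 70.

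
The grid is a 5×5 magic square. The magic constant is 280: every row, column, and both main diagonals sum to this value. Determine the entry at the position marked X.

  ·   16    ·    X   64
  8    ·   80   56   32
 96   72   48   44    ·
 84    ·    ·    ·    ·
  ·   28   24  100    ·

68

Row 2: 8 + 80 + 56 + 32 + ? = 280, so (2,2) = 104.
Row 3 must total 280; the given cells sum to 260, so (3,5) = 20.
Column 2: 16 + 104 + 72 + 28 + ? = 280, so (4,2) = 60.
From anti-diagonal, 280 − (64 + 56 + 48 + 60) gives (5,1) = 52.
From row 5, 280 − (52 + 28 + 24 + 100) gives (5,5) = 76.
From column 1, 280 − (8 + 96 + 84 + 52) gives (1,1) = 40.
Using column 5: 64 + 32 + 20 + 76 + ? → (4,5) = 280 − 192 = 88.
The remaining cell in main diagonal is (4,4) = 280 − 268 = 12.
Row 4 must total 280; the given cells sum to 244, so (4,3) = 36.
The remaining cell in column 3 is (1,3) = 280 − 188 = 92.
Column 4 must total 280; the given cells sum to 212, so (1,4) = 68.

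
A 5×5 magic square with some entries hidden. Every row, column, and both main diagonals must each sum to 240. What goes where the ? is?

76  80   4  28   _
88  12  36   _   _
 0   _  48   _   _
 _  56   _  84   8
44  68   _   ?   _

The remaining cell in row 1 is (1,5) = 240 − 188 = 52.
Column 1 needs 240; the known cells sum to 208, so (4,1) = 32.
From column 2, 240 − (80 + 12 + 56 + 68) gives (3,2) = 24.
From main diagonal, 240 − (76 + 12 + 48 + 84) gives (5,5) = 20.
Using anti-diagonal: 52 + 48 + 56 + 44 + ? → (2,4) = 240 − 200 = 40.
From row 2, 240 − (88 + 12 + 36 + 40) gives (2,5) = 64.
Row 4 needs 240; the known cells sum to 180, so (4,3) = 60.
Column 3 needs 240; the known cells sum to 148, so (5,3) = 92.
Column 5: 52 + 64 + 8 + 20 + ? = 240, so (3,5) = 96.
From row 3, 240 − (0 + 24 + 48 + 96) gives (3,4) = 72.
The remaining cell in row 5 is (5,4) = 240 − 224 = 16.

16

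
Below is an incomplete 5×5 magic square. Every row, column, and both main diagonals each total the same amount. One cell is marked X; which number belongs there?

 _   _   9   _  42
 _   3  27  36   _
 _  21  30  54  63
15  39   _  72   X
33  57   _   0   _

Anti-diagonal is complete and sums to 180; that is the magic constant.
Row 3 needs 180; the known cells sum to 168, so (3,1) = 12.
Column 2: 3 + 21 + 39 + 57 + ? = 180, so (1,2) = 60.
The remaining cell in column 4 is (1,4) = 180 − 162 = 18.
Using row 1: 60 + 9 + 18 + 42 + ? → (1,1) = 180 − 129 = 51.
From column 1, 180 − (51 + 12 + 15 + 33) gives (2,1) = 69.
From main diagonal, 180 − (51 + 3 + 30 + 72) gives (5,5) = 24.
Row 2 must total 180; the given cells sum to 135, so (2,5) = 45.
From row 5, 180 − (33 + 57 + 0 + 24) gives (5,3) = 66.
Column 3: 9 + 27 + 30 + 66 + ? = 180, so (4,3) = 48.
From column 5, 180 − (42 + 45 + 63 + 24) gives (4,5) = 6.

6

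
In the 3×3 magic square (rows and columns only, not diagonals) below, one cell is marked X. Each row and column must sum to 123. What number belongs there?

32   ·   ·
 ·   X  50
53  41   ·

Using row 3: 53 + 41 + ? → (3,3) = 123 − 94 = 29.
Column 1 must total 123; the given cells sum to 85, so (2,1) = 38.
Using column 3: 50 + 29 + ? → (1,3) = 123 − 79 = 44.
Row 1: 32 + 44 + ? = 123, so (1,2) = 47.
Row 2 needs 123; the known cells sum to 88, so (2,2) = 35.

35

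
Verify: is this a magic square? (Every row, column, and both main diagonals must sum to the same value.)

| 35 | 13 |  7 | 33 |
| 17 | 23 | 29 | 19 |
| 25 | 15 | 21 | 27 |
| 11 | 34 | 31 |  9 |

Row 1: 35 + 13 + 7 + 33 = 88.
Row 2: 17 + 23 + 29 + 19 = 88.
Row 3: 25 + 15 + 21 + 27 = 88.
Row 4: 11 + 34 + 31 + 9 = 85.
Column 1: 35 + 17 + 25 + 11 = 88.
Column 2: 13 + 23 + 15 + 34 = 85.
Column 3: 7 + 29 + 21 + 31 = 88.
Column 4: 33 + 19 + 27 + 9 = 88.
Main diagonal: 35 + 23 + 21 + 9 = 88.
Anti-diagonal: 33 + 29 + 15 + 11 = 88.

No — row 4 sums to 85 but column 3 sums to 88.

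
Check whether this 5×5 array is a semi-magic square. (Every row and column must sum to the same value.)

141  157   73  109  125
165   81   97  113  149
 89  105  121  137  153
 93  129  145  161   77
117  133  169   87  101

No — column 3 sums to 605 but row 5 sums to 607.

Row 1: 141 + 157 + 73 + 109 + 125 = 605.
Row 2: 165 + 81 + 97 + 113 + 149 = 605.
Row 3: 89 + 105 + 121 + 137 + 153 = 605.
Row 4: 93 + 129 + 145 + 161 + 77 = 605.
Row 5: 117 + 133 + 169 + 87 + 101 = 607.
Column 1: 141 + 165 + 89 + 93 + 117 = 605.
Column 2: 157 + 81 + 105 + 129 + 133 = 605.
Column 3: 73 + 97 + 121 + 145 + 169 = 605.
Column 4: 109 + 113 + 137 + 161 + 87 = 607.
Column 5: 125 + 149 + 153 + 77 + 101 = 605.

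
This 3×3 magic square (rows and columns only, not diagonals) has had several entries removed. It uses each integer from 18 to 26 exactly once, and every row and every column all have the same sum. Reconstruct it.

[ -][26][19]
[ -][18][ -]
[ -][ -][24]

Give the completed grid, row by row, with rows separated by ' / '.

21 26 19 / 25 18 23 / 20 22 24

The entries are 18 through 26, which sum to 198, so each line sums to 198/3 = 66.
The remaining cell in row 1 is (1,1) = 66 − 45 = 21.
Using column 2: 26 + 18 + ? → (3,2) = 66 − 44 = 22.
From column 3, 66 − (19 + 24) gives (2,3) = 23.
From row 2, 66 − (18 + 23) gives (2,1) = 25.
From row 3, 66 − (22 + 24) gives (3,1) = 20.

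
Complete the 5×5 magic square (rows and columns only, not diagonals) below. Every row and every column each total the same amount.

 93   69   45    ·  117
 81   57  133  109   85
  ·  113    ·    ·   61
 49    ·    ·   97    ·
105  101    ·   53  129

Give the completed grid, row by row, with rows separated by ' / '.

Row 2 is already complete: 81 + 57 + 133 + 109 + 85 = 465, so that is the magic constant.
Row 1 needs 465; the known cells sum to 324, so (1,4) = 141.
Row 5: 105 + 101 + 53 + 129 + ? = 465, so (5,3) = 77.
Using column 1: 93 + 81 + 49 + 105 + ? → (3,1) = 465 − 328 = 137.
Column 2: 69 + 57 + 113 + 101 + ? = 465, so (4,2) = 125.
From column 4, 465 − (141 + 109 + 97 + 53) gives (3,4) = 65.
Using column 5: 117 + 85 + 61 + 129 + ? → (4,5) = 465 − 392 = 73.
Row 3 needs 465; the known cells sum to 376, so (3,3) = 89.
Row 4 must total 465; the given cells sum to 344, so (4,3) = 121.

93 69 45 141 117 / 81 57 133 109 85 / 137 113 89 65 61 / 49 125 121 97 73 / 105 101 77 53 129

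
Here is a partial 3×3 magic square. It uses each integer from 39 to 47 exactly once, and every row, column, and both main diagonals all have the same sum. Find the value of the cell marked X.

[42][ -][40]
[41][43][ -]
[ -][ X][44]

The entries are 39 through 47, which sum to 387, so each line sums to 387/3 = 129.
From row 1, 129 − (42 + 40) gives (1,2) = 47.
From row 2, 129 − (41 + 43) gives (2,3) = 45.
Column 1: 42 + 41 + ? = 129, so (3,1) = 46.
The remaining cell in column 2 is (3,2) = 129 − 90 = 39.

39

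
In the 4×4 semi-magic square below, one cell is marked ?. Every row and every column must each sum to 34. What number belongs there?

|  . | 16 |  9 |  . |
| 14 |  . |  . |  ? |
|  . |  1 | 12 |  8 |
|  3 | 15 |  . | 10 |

11

Row 3 must total 34; the given cells sum to 21, so (3,1) = 13.
From row 4, 34 − (3 + 15 + 10) gives (4,3) = 6.
Column 1 needs 34; the known cells sum to 30, so (1,1) = 4.
The remaining cell in column 2 is (2,2) = 34 − 32 = 2.
The remaining cell in column 3 is (2,3) = 34 − 27 = 7.
From row 1, 34 − (4 + 16 + 9) gives (1,4) = 5.
From row 2, 34 − (14 + 2 + 7) gives (2,4) = 11.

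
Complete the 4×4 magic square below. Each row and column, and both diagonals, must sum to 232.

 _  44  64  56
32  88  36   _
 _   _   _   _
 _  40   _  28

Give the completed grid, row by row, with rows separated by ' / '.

68 44 64 56 / 32 88 36 76 / 52 60 48 72 / 80 40 84 28

Row 1 needs 232; the known cells sum to 164, so (1,1) = 68.
The remaining cell in row 2 is (2,4) = 232 − 156 = 76.
Using column 2: 44 + 88 + 40 + ? → (3,2) = 232 − 172 = 60.
Column 4 needs 232; the known cells sum to 160, so (3,4) = 72.
Main diagonal must total 232; the given cells sum to 184, so (3,3) = 48.
The remaining cell in anti-diagonal is (4,1) = 232 − 152 = 80.
The remaining cell in row 3 is (3,1) = 232 − 180 = 52.
From row 4, 232 − (80 + 40 + 28) gives (4,3) = 84.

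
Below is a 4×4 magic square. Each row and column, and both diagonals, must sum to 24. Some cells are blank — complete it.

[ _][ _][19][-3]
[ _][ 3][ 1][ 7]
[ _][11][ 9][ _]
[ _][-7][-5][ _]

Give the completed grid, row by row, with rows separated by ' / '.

-9 17 19 -3 / 13 3 1 7 / 5 11 9 -1 / 15 -7 -5 21

Using row 2: 3 + 1 + 7 + ? → (2,1) = 24 − 11 = 13.
Column 2 needs 24; the known cells sum to 7, so (1,2) = 17.
Anti-diagonal: -3 + 1 + 11 + ? = 24, so (4,1) = 15.
Row 1 needs 24; the known cells sum to 33, so (1,1) = -9.
Row 4 must total 24; the given cells sum to 3, so (4,4) = 21.
Using column 1: -9 + 13 + 15 + ? → (3,1) = 24 − 19 = 5.
Column 4 must total 24; the given cells sum to 25, so (3,4) = -1.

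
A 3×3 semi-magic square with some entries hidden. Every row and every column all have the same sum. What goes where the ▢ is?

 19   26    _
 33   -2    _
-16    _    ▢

Column 1 is complete and sums to 36; that is the magic constant.
Row 1 needs 36; the known cells sum to 45, so (1,3) = -9.
Row 2 must total 36; the given cells sum to 31, so (2,3) = 5.
Column 2 needs 36; the known cells sum to 24, so (3,2) = 12.
Using column 3: -9 + 5 + ? → (3,3) = 36 − (-4) = 40.

40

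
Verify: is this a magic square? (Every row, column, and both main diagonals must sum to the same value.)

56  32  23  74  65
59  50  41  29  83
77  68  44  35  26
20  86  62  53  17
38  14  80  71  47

No — column 2 sums to 250 but column 5 sums to 238.

Row 1: 56 + 32 + 23 + 74 + 65 = 250.
Row 2: 59 + 50 + 41 + 29 + 83 = 262.
Row 3: 77 + 68 + 44 + 35 + 26 = 250.
Row 4: 20 + 86 + 62 + 53 + 17 = 238.
Row 5: 38 + 14 + 80 + 71 + 47 = 250.
Column 1: 56 + 59 + 77 + 20 + 38 = 250.
Column 2: 32 + 50 + 68 + 86 + 14 = 250.
Column 3: 23 + 41 + 44 + 62 + 80 = 250.
Column 4: 74 + 29 + 35 + 53 + 71 = 262.
Column 5: 65 + 83 + 26 + 17 + 47 = 238.
Main diagonal: 56 + 50 + 44 + 53 + 47 = 250.
Anti-diagonal: 65 + 29 + 44 + 86 + 38 = 262.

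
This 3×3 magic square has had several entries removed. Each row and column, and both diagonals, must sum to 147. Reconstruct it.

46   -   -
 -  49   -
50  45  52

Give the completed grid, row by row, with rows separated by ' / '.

46 53 48 / 51 49 47 / 50 45 52

The remaining cell in column 1 is (2,1) = 147 − 96 = 51.
Column 2 needs 147; the known cells sum to 94, so (1,2) = 53.
Using anti-diagonal: 49 + 50 + ? → (1,3) = 147 − 99 = 48.
Row 2 must total 147; the given cells sum to 100, so (2,3) = 47.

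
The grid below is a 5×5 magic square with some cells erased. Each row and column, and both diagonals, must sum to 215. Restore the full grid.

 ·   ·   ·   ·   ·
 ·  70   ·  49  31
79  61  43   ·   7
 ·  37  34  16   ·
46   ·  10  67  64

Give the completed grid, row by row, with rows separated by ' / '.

Using row 3: 79 + 61 + 43 + 7 + ? → (3,4) = 215 − 190 = 25.
Using row 5: 46 + 10 + 67 + 64 + ? → (5,2) = 215 − 187 = 28.
Column 2 needs 215; the known cells sum to 196, so (1,2) = 19.
Column 4: 49 + 25 + 16 + 67 + ? = 215, so (1,4) = 58.
From main diagonal, 215 − (70 + 43 + 16 + 64) gives (1,1) = 22.
Anti-diagonal: 49 + 43 + 37 + 46 + ? = 215, so (1,5) = 40.
Using row 1: 22 + 19 + 58 + 40 + ? → (1,3) = 215 − 139 = 76.
Column 3 must total 215; the given cells sum to 163, so (2,3) = 52.
Column 5: 40 + 31 + 7 + 64 + ? = 215, so (4,5) = 73.
Row 2: 70 + 52 + 49 + 31 + ? = 215, so (2,1) = 13.
Row 4 must total 215; the given cells sum to 160, so (4,1) = 55.

22 19 76 58 40 / 13 70 52 49 31 / 79 61 43 25 7 / 55 37 34 16 73 / 46 28 10 67 64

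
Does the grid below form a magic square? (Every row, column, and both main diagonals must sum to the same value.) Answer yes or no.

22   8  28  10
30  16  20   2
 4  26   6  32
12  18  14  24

Row 1: 22 + 8 + 28 + 10 = 68.
Row 2: 30 + 16 + 20 + 2 = 68.
Row 3: 4 + 26 + 6 + 32 = 68.
Row 4: 12 + 18 + 14 + 24 = 68.
Column 1: 22 + 30 + 4 + 12 = 68.
Column 2: 8 + 16 + 26 + 18 = 68.
Column 3: 28 + 20 + 6 + 14 = 68.
Column 4: 10 + 2 + 32 + 24 = 68.
Main diagonal: 22 + 16 + 6 + 24 = 68.
Anti-diagonal: 10 + 20 + 26 + 12 = 68.
All lines sum to 68.

Yes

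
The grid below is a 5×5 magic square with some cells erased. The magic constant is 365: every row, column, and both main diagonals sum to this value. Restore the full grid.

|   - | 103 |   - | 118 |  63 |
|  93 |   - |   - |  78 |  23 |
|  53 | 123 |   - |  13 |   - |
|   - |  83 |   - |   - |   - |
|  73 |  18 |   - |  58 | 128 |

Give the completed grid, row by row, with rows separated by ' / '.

33 103 48 118 63 / 93 38 133 78 23 / 53 123 68 13 108 / 113 83 28 98 43 / 73 18 88 58 128

Row 5 needs 365; the known cells sum to 277, so (5,3) = 88.
Column 2 must total 365; the given cells sum to 327, so (2,2) = 38.
Column 4 needs 365; the known cells sum to 267, so (4,4) = 98.
From anti-diagonal, 365 − (63 + 78 + 83 + 73) gives (3,3) = 68.
Row 2 needs 365; the known cells sum to 232, so (2,3) = 133.
From row 3, 365 − (53 + 123 + 68 + 13) gives (3,5) = 108.
Column 5 needs 365; the known cells sum to 322, so (4,5) = 43.
Main diagonal must total 365; the given cells sum to 332, so (1,1) = 33.
From row 1, 365 − (33 + 103 + 118 + 63) gives (1,3) = 48.
Column 1: 33 + 93 + 53 + 73 + ? = 365, so (4,1) = 113.
Using column 3: 48 + 133 + 68 + 88 + ? → (4,3) = 365 − 337 = 28.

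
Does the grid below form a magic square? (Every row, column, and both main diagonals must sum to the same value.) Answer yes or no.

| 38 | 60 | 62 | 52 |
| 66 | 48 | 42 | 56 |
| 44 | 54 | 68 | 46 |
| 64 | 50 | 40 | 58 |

Yes

Row 1: 38 + 60 + 62 + 52 = 212.
Row 2: 66 + 48 + 42 + 56 = 212.
Row 3: 44 + 54 + 68 + 46 = 212.
Row 4: 64 + 50 + 40 + 58 = 212.
Column 1: 38 + 66 + 44 + 64 = 212.
Column 2: 60 + 48 + 54 + 50 = 212.
Column 3: 62 + 42 + 68 + 40 = 212.
Column 4: 52 + 56 + 46 + 58 = 212.
Main diagonal: 38 + 48 + 68 + 58 = 212.
Anti-diagonal: 52 + 42 + 54 + 64 = 212.
All lines sum to 212.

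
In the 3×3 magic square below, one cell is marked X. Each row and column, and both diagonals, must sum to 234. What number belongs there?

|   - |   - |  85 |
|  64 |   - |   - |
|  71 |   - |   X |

Column 1 must total 234; the given cells sum to 135, so (1,1) = 99.
From anti-diagonal, 234 − (85 + 71) gives (2,2) = 78.
Using row 1: 99 + 85 + ? → (1,2) = 234 − 184 = 50.
The remaining cell in row 2 is (2,3) = 234 − 142 = 92.
From column 2, 234 − (50 + 78) gives (3,2) = 106.
From column 3, 234 − (85 + 92) gives (3,3) = 57.

57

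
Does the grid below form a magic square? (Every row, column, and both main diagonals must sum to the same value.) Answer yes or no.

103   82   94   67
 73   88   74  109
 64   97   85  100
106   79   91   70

Row 1: 103 + 82 + 94 + 67 = 346.
Row 2: 73 + 88 + 74 + 109 = 344.
Row 3: 64 + 97 + 85 + 100 = 346.
Row 4: 106 + 79 + 91 + 70 = 346.
Column 1: 103 + 73 + 64 + 106 = 346.
Column 2: 82 + 88 + 97 + 79 = 346.
Column 3: 94 + 74 + 85 + 91 = 344.
Column 4: 67 + 109 + 100 + 70 = 346.
Main diagonal: 103 + 88 + 85 + 70 = 346.
Anti-diagonal: 67 + 74 + 97 + 106 = 344.

No — anti-diagonal sums to 344 but row 4 sums to 346.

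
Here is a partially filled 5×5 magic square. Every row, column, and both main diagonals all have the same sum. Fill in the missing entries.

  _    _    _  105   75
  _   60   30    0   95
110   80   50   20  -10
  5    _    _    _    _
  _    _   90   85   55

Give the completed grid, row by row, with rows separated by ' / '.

Row 3 is already complete: 110 + 80 + 50 + 20 + -10 = 250, so that is the magic constant.
Row 2: 60 + 30 + 0 + 95 + ? = 250, so (2,1) = 65.
Column 4: 105 + 0 + 20 + 85 + ? = 250, so (4,4) = 40.
The remaining cell in column 5 is (4,5) = 250 − 215 = 35.
From main diagonal, 250 − (60 + 50 + 40 + 55) gives (1,1) = 45.
The remaining cell in column 1 is (5,1) = 250 − 225 = 25.
Anti-diagonal needs 250; the known cells sum to 150, so (4,2) = 100.
Row 4 needs 250; the known cells sum to 180, so (4,3) = 70.
Row 5: 25 + 90 + 85 + 55 + ? = 250, so (5,2) = -5.
Using column 2: 60 + 80 + 100 + (-5) + ? → (1,2) = 250 − 235 = 15.
Using column 3: 30 + 50 + 70 + 90 + ? → (1,3) = 250 − 240 = 10.

45 15 10 105 75 / 65 60 30 0 95 / 110 80 50 20 -10 / 5 100 70 40 35 / 25 -5 90 85 55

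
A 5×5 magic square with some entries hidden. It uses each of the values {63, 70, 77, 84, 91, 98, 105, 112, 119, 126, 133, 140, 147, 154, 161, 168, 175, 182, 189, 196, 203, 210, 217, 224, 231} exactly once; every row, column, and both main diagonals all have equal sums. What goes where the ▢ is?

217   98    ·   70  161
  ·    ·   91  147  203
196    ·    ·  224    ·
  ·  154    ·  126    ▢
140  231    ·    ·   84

182

The 25 entries sum to 3675, so each line sums to 3675/5 = 735.
Row 1 must total 735; the given cells sum to 546, so (1,3) = 189.
Column 4 must total 735; the given cells sum to 567, so (5,4) = 168.
Anti-diagonal must total 735; the given cells sum to 602, so (3,3) = 133.
Row 5 needs 735; the known cells sum to 623, so (5,3) = 112.
Using column 3: 189 + 91 + 133 + 112 + ? → (4,3) = 735 − 525 = 210.
The remaining cell in main diagonal is (2,2) = 735 − 560 = 175.
From row 2, 735 − (175 + 91 + 147 + 203) gives (2,1) = 119.
From column 1, 735 − (217 + 119 + 196 + 140) gives (4,1) = 63.
Column 2 must total 735; the given cells sum to 658, so (3,2) = 77.
The remaining cell in row 3 is (3,5) = 735 − 630 = 105.
The remaining cell in row 4 is (4,5) = 735 − 553 = 182.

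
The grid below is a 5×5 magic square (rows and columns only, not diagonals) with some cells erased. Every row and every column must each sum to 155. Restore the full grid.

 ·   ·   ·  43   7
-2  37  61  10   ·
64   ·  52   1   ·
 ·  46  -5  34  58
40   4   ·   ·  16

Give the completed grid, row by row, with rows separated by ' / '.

Row 2 needs 155; the known cells sum to 106, so (2,5) = 49.
Using row 4: 46 + (-5) + 34 + 58 + ? → (4,1) = 155 − 133 = 22.
Column 1 needs 155; the known cells sum to 124, so (1,1) = 31.
The remaining cell in column 4 is (5,4) = 155 − 88 = 67.
Column 5 needs 155; the known cells sum to 130, so (3,5) = 25.
The remaining cell in row 3 is (3,2) = 155 − 142 = 13.
Using row 5: 40 + 4 + 67 + 16 + ? → (5,3) = 155 − 127 = 28.
Using column 2: 37 + 13 + 46 + 4 + ? → (1,2) = 155 − 100 = 55.
Column 3 needs 155; the known cells sum to 136, so (1,3) = 19.

31 55 19 43 7 / -2 37 61 10 49 / 64 13 52 1 25 / 22 46 -5 34 58 / 40 4 28 67 16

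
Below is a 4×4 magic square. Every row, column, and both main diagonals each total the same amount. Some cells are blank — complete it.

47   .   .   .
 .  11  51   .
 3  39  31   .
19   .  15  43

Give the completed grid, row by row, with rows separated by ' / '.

47 27 35 23 / 63 11 51 7 / 3 39 31 59 / 19 55 15 43

Main diagonal is already complete: 47 + 11 + 31 + 43 = 132, so that is the magic constant.
The remaining cell in row 3 is (3,4) = 132 − 73 = 59.
Row 4 must total 132; the given cells sum to 77, so (4,2) = 55.
Column 1 needs 132; the known cells sum to 69, so (2,1) = 63.
Column 2: 11 + 39 + 55 + ? = 132, so (1,2) = 27.
Column 3 must total 132; the given cells sum to 97, so (1,3) = 35.
Anti-diagonal: 51 + 39 + 19 + ? = 132, so (1,4) = 23.
Using row 2: 63 + 11 + 51 + ? → (2,4) = 132 − 125 = 7.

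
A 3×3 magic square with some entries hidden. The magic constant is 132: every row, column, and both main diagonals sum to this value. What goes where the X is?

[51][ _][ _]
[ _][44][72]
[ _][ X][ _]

Row 2 must total 132; the given cells sum to 116, so (2,1) = 16.
Using column 1: 51 + 16 + ? → (3,1) = 132 − 67 = 65.
From main diagonal, 132 − (51 + 44) gives (3,3) = 37.
Anti-diagonal needs 132; the known cells sum to 109, so (1,3) = 23.
The remaining cell in row 1 is (1,2) = 132 − 74 = 58.
Row 3 must total 132; the given cells sum to 102, so (3,2) = 30.

30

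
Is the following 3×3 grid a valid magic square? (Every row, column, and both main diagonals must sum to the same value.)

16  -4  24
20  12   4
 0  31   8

Row 1: 16 + (-4) + 24 = 36.
Row 2: 20 + 12 + 4 = 36.
Row 3: 0 + 31 + 8 = 39.
Column 1: 16 + 20 + 0 = 36.
Column 2: -4 + 12 + 31 = 39.
Column 3: 24 + 4 + 8 = 36.
Main diagonal: 16 + 12 + 8 = 36.
Anti-diagonal: 24 + 12 + 0 = 36.

No — column 1 sums to 36 but row 3 sums to 39.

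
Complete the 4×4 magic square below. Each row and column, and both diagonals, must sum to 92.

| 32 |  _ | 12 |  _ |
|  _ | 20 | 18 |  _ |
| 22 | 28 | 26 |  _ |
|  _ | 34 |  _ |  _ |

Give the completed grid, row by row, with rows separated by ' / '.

32 10 12 38 / 30 20 18 24 / 22 28 26 16 / 8 34 36 14

Row 3: 22 + 28 + 26 + ? = 92, so (3,4) = 16.
Using column 2: 20 + 28 + 34 + ? → (1,2) = 92 − 82 = 10.
From column 3, 92 − (12 + 18 + 26) gives (4,3) = 36.
Using main diagonal: 32 + 20 + 26 + ? → (4,4) = 92 − 78 = 14.
Using row 1: 32 + 10 + 12 + ? → (1,4) = 92 − 54 = 38.
Using row 4: 34 + 36 + 14 + ? → (4,1) = 92 − 84 = 8.
Using column 1: 32 + 22 + 8 + ? → (2,1) = 92 − 62 = 30.
Column 4: 38 + 16 + 14 + ? = 92, so (2,4) = 24.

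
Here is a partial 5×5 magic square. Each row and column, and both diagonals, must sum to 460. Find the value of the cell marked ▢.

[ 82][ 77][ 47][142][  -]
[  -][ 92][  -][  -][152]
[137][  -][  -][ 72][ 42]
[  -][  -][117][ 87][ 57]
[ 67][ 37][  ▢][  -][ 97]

The remaining cell in row 1 is (1,5) = 460 − 348 = 112.
Main diagonal must total 460; the given cells sum to 358, so (3,3) = 102.
From row 3, 460 − (137 + 102 + 72 + 42) gives (3,2) = 107.
The remaining cell in column 2 is (4,2) = 460 − 313 = 147.
Anti-diagonal: 112 + 102 + 147 + 67 + ? = 460, so (2,4) = 32.
Using row 4: 147 + 117 + 87 + 57 + ? → (4,1) = 460 − 408 = 52.
Using column 1: 82 + 137 + 52 + 67 + ? → (2,1) = 460 − 338 = 122.
Column 4 must total 460; the given cells sum to 333, so (5,4) = 127.
Using row 2: 122 + 92 + 32 + 152 + ? → (2,3) = 460 − 398 = 62.
Row 5 needs 460; the known cells sum to 328, so (5,3) = 132.

132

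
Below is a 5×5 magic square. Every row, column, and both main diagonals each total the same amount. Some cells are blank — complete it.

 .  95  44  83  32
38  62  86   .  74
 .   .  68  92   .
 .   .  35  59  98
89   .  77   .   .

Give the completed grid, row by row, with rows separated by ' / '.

Column 3 is already complete: 44 + 86 + 68 + 35 + 77 = 310, so that is the magic constant.
Using row 1: 95 + 44 + 83 + 32 + ? → (1,1) = 310 − 254 = 56.
Using row 2: 38 + 62 + 86 + 74 + ? → (2,4) = 310 − 260 = 50.
Using column 4: 83 + 50 + 92 + 59 + ? → (5,4) = 310 − 284 = 26.
Main diagonal must total 310; the given cells sum to 245, so (5,5) = 65.
Anti-diagonal needs 310; the known cells sum to 239, so (4,2) = 71.
From row 4, 310 − (71 + 35 + 59 + 98) gives (4,1) = 47.
Row 5 must total 310; the given cells sum to 257, so (5,2) = 53.
Column 1 must total 310; the given cells sum to 230, so (3,1) = 80.
From column 2, 310 − (95 + 62 + 71 + 53) gives (3,2) = 29.
Using column 5: 32 + 74 + 98 + 65 + ? → (3,5) = 310 − 269 = 41.

56 95 44 83 32 / 38 62 86 50 74 / 80 29 68 92 41 / 47 71 35 59 98 / 89 53 77 26 65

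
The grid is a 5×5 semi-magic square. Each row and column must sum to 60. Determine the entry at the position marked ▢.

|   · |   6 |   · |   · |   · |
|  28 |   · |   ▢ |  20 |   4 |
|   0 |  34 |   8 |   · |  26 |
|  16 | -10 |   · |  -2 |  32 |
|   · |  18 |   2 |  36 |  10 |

-4

The remaining cell in row 3 is (3,4) = 60 − 68 = -8.
Using row 4: 16 + (-10) + (-2) + 32 + ? → (4,3) = 60 − 36 = 24.
Row 5 must total 60; the given cells sum to 66, so (5,1) = -6.
Column 1: 28 + 0 + 16 + (-6) + ? = 60, so (1,1) = 22.
Using column 2: 6 + 34 + (-10) + 18 + ? → (2,2) = 60 − 48 = 12.
The remaining cell in column 4 is (1,4) = 60 − 46 = 14.
Using column 5: 4 + 26 + 32 + 10 + ? → (1,5) = 60 − 72 = -12.
The remaining cell in row 1 is (1,3) = 60 − 30 = 30.
Row 2: 28 + 12 + 20 + 4 + ? = 60, so (2,3) = -4.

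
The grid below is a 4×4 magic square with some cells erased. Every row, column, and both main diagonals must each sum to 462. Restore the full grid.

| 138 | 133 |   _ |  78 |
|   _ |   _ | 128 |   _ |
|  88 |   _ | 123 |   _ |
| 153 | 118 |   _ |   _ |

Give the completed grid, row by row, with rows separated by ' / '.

138 133 113 78 / 83 108 128 143 / 88 103 123 148 / 153 118 98 93

From row 1, 462 − (138 + 133 + 78) gives (1,3) = 113.
Using column 1: 138 + 88 + 153 + ? → (2,1) = 462 − 379 = 83.
Column 3: 113 + 128 + 123 + ? = 462, so (4,3) = 98.
The remaining cell in anti-diagonal is (3,2) = 462 − 359 = 103.
Row 3: 88 + 103 + 123 + ? = 462, so (3,4) = 148.
Row 4 must total 462; the given cells sum to 369, so (4,4) = 93.
The remaining cell in column 2 is (2,2) = 462 − 354 = 108.
Column 4 needs 462; the known cells sum to 319, so (2,4) = 143.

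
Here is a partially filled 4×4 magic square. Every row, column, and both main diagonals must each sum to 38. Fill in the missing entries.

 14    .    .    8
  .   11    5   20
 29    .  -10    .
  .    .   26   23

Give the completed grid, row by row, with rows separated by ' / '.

From row 2, 38 − (11 + 5 + 20) gives (2,1) = 2.
Using column 1: 14 + 2 + 29 + ? → (4,1) = 38 − 45 = -7.
The remaining cell in column 3 is (1,3) = 38 − 21 = 17.
The remaining cell in column 4 is (3,4) = 38 − 51 = -13.
The remaining cell in anti-diagonal is (3,2) = 38 − 6 = 32.
Row 1: 14 + 17 + 8 + ? = 38, so (1,2) = -1.
Using row 4: -7 + 26 + 23 + ? → (4,2) = 38 − 42 = -4.

14 -1 17 8 / 2 11 5 20 / 29 32 -10 -13 / -7 -4 26 23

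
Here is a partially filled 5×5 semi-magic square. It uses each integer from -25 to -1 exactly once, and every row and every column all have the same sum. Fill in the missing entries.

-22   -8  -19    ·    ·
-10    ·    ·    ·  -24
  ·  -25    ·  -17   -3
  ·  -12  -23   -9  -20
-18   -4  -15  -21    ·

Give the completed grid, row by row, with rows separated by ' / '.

-22 -8 -19 -5 -11 / -10 -16 -2 -13 -24 / -14 -25 -6 -17 -3 / -1 -12 -23 -9 -20 / -18 -4 -15 -21 -7

The entries are -25 through -1, which sum to -325, so each line sums to -325/5 = -65.
The remaining cell in row 4 is (4,1) = -65 − (-64) = -1.
The remaining cell in row 5 is (5,5) = -65 − (-58) = -7.
Column 1 needs -65; the known cells sum to -51, so (3,1) = -14.
Using column 2: -8 + (-25) + (-12) + (-4) + ? → (2,2) = -65 − (-49) = -16.
Column 5 needs -65; the known cells sum to -54, so (1,5) = -11.
Using row 1: -22 + (-8) + (-19) + (-11) + ? → (1,4) = -65 − (-60) = -5.
Row 3 needs -65; the known cells sum to -59, so (3,3) = -6.
Column 3: -19 + (-6) + (-23) + (-15) + ? = -65, so (2,3) = -2.
The remaining cell in column 4 is (2,4) = -65 − (-52) = -13.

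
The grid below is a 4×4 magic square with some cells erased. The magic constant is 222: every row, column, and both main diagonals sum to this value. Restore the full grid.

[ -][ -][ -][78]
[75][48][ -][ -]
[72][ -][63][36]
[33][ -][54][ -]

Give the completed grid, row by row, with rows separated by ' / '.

42 57 45 78 / 75 48 60 39 / 72 51 63 36 / 33 66 54 69

Using row 3: 72 + 63 + 36 + ? → (3,2) = 222 − 171 = 51.
Using column 1: 75 + 72 + 33 + ? → (1,1) = 222 − 180 = 42.
From main diagonal, 222 − (42 + 48 + 63) gives (4,4) = 69.
From anti-diagonal, 222 − (78 + 51 + 33) gives (2,3) = 60.
The remaining cell in row 2 is (2,4) = 222 − 183 = 39.
From row 4, 222 − (33 + 54 + 69) gives (4,2) = 66.
From column 2, 222 − (48 + 51 + 66) gives (1,2) = 57.
Column 3 needs 222; the known cells sum to 177, so (1,3) = 45.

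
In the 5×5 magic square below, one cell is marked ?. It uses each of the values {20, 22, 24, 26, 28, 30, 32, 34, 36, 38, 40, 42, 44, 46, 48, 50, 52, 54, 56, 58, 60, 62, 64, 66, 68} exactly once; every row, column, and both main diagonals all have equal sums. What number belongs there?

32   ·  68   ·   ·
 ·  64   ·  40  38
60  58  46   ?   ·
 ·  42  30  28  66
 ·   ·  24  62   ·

The 25 entries sum to 1100, so each line sums to 1100/5 = 220.
Row 4 must total 220; the given cells sum to 166, so (4,1) = 54.
From column 3, 220 − (68 + 46 + 30 + 24) gives (2,3) = 52.
Main diagonal: 32 + 64 + 46 + 28 + ? = 220, so (5,5) = 50.
From row 2, 220 − (64 + 52 + 40 + 38) gives (2,1) = 26.
Column 1 needs 220; the known cells sum to 172, so (5,1) = 48.
Anti-diagonal: 40 + 46 + 42 + 48 + ? = 220, so (1,5) = 44.
Using row 5: 48 + 24 + 62 + 50 + ? → (5,2) = 220 − 184 = 36.
Column 2 must total 220; the given cells sum to 200, so (1,2) = 20.
From column 5, 220 − (44 + 38 + 66 + 50) gives (3,5) = 22.
The remaining cell in row 1 is (1,4) = 220 − 164 = 56.
Row 3 must total 220; the given cells sum to 186, so (3,4) = 34.

34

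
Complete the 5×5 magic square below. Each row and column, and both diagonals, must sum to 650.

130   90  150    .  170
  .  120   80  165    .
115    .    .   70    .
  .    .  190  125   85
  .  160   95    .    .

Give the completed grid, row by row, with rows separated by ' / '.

130 90 150 110 170 / 185 120 80 165 100 / 115 175 135 70 155 / 145 105 190 125 85 / 75 160 95 180 140

From row 1, 650 − (130 + 90 + 150 + 170) gives (1,4) = 110.
Using column 3: 150 + 80 + 190 + 95 + ? → (3,3) = 650 − 515 = 135.
Column 4: 110 + 165 + 70 + 125 + ? = 650, so (5,4) = 180.
Main diagonal: 130 + 120 + 135 + 125 + ? = 650, so (5,5) = 140.
Row 5 needs 650; the known cells sum to 575, so (5,1) = 75.
Anti-diagonal must total 650; the given cells sum to 545, so (4,2) = 105.
Row 4 needs 650; the known cells sum to 505, so (4,1) = 145.
From column 1, 650 − (130 + 115 + 145 + 75) gives (2,1) = 185.
Using column 2: 90 + 120 + 105 + 160 + ? → (3,2) = 650 − 475 = 175.
The remaining cell in row 2 is (2,5) = 650 − 550 = 100.
The remaining cell in row 3 is (3,5) = 650 − 495 = 155.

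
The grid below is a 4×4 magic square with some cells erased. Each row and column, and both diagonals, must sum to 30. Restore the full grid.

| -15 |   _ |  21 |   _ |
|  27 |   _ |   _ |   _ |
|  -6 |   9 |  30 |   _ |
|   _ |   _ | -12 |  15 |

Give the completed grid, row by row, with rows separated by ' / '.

Using row 3: -6 + 9 + 30 + ? → (3,4) = 30 − 33 = -3.
Using column 1: -15 + 27 + (-6) + ? → (4,1) = 30 − 6 = 24.
From column 3, 30 − (21 + 30 + (-12)) gives (2,3) = -9.
Main diagonal needs 30; the known cells sum to 30, so (2,2) = 0.
From anti-diagonal, 30 − (-9 + 9 + 24) gives (1,4) = 6.
Row 1 must total 30; the given cells sum to 12, so (1,2) = 18.
From row 2, 30 − (27 + 0 + (-9)) gives (2,4) = 12.
Row 4 needs 30; the known cells sum to 27, so (4,2) = 3.

-15 18 21 6 / 27 0 -9 12 / -6 9 30 -3 / 24 3 -12 15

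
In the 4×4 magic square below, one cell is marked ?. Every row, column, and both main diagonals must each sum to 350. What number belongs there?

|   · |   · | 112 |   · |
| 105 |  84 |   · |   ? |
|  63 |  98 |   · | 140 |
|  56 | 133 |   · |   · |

42

The remaining cell in row 3 is (3,3) = 350 − 301 = 49.
From column 1, 350 − (105 + 63 + 56) gives (1,1) = 126.
Column 2 must total 350; the given cells sum to 315, so (1,2) = 35.
The remaining cell in main diagonal is (4,4) = 350 − 259 = 91.
Row 1 needs 350; the known cells sum to 273, so (1,4) = 77.
Using row 4: 56 + 133 + 91 + ? → (4,3) = 350 − 280 = 70.
Column 3 must total 350; the given cells sum to 231, so (2,3) = 119.
From column 4, 350 − (77 + 140 + 91) gives (2,4) = 42.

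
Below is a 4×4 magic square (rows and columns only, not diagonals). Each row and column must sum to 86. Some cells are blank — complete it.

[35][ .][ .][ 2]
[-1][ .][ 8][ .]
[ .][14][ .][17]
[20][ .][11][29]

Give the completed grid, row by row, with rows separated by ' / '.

Row 4 must total 86; the given cells sum to 60, so (4,2) = 26.
Using column 1: 35 + (-1) + 20 + ? → (3,1) = 86 − 54 = 32.
Using column 4: 2 + 17 + 29 + ? → (2,4) = 86 − 48 = 38.
Row 2 needs 86; the known cells sum to 45, so (2,2) = 41.
Using row 3: 32 + 14 + 17 + ? → (3,3) = 86 − 63 = 23.
Column 2: 41 + 14 + 26 + ? = 86, so (1,2) = 5.
Column 3: 8 + 23 + 11 + ? = 86, so (1,3) = 44.

35 5 44 2 / -1 41 8 38 / 32 14 23 17 / 20 26 11 29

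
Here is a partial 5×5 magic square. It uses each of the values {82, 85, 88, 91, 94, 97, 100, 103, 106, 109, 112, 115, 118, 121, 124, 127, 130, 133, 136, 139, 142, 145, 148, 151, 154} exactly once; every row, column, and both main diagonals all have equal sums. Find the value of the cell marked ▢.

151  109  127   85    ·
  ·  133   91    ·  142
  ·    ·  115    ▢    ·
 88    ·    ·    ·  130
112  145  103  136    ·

The 25 entries sum to 2950, so each line sums to 2950/5 = 590.
Row 1: 151 + 109 + 127 + 85 + ? = 590, so (1,5) = 118.
Row 5 must total 590; the given cells sum to 496, so (5,5) = 94.
The remaining cell in column 3 is (4,3) = 590 − 436 = 154.
Column 5 needs 590; the known cells sum to 484, so (3,5) = 106.
Using main diagonal: 151 + 133 + 115 + 94 + ? → (4,4) = 590 − 493 = 97.
Row 4: 88 + 154 + 97 + 130 + ? = 590, so (4,2) = 121.
The remaining cell in column 2 is (3,2) = 590 − 508 = 82.
Anti-diagonal: 118 + 115 + 121 + 112 + ? = 590, so (2,4) = 124.
Using row 2: 133 + 91 + 124 + 142 + ? → (2,1) = 590 − 490 = 100.
Using column 1: 151 + 100 + 88 + 112 + ? → (3,1) = 590 − 451 = 139.
The remaining cell in column 4 is (3,4) = 590 − 442 = 148.

148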